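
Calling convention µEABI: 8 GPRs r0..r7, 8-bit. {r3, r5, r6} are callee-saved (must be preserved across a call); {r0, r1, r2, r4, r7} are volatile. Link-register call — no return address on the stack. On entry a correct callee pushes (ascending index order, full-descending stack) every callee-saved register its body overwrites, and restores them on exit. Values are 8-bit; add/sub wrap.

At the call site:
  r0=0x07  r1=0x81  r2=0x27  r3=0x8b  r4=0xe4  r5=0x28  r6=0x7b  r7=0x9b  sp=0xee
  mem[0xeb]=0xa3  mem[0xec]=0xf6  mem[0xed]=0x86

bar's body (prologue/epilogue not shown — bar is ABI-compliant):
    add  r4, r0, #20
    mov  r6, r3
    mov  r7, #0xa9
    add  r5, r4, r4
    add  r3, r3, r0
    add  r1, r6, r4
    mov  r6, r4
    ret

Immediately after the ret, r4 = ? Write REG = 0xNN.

REG = 0x1b

prologue: push r3 → mem[0xed]=0x8b, sp=0xed
prologue: push r5 → mem[0xec]=0x28, sp=0xec
prologue: push r6 → mem[0xeb]=0x7b, sp=0xeb
body[0] add  r4, r0, #20 → r4=0x1b
body[1] mov  r6, r3 → r6=0x8b
body[2] mov  r7, #0xa9 → r7=0xa9
body[3] add  r5, r4, r4 → r5=0x36
body[4] add  r3, r3, r0 → r3=0x92
body[5] add  r1, r6, r4 → r1=0xa6
body[6] mov  r6, r4 → r6=0x1b
epilogue: pop r6=0x7b, sp=0xec
epilogue: pop r5=0x28, sp=0xed
epilogue: pop r3=0x8b, sp=0xee
r4 is caller-saved → body value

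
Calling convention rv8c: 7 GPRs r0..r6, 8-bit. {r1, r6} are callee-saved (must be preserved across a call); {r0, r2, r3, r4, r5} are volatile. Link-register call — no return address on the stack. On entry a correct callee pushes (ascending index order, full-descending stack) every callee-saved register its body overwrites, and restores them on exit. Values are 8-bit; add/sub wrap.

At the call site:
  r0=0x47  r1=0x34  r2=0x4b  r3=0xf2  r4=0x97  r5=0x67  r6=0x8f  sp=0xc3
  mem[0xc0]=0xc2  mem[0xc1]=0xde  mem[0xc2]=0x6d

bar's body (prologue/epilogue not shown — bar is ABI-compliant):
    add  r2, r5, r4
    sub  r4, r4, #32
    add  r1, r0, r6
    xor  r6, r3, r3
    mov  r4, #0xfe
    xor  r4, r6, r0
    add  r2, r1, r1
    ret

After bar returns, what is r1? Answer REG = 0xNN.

REG = 0x34

prologue: push r1 → mem[0xc2]=0x34, sp=0xc2
prologue: push r6 → mem[0xc1]=0x8f, sp=0xc1
body[0] add  r2, r5, r4 → r2=0xfe
body[1] sub  r4, r4, #32 → r4=0x77
body[2] add  r1, r0, r6 → r1=0xd6
body[3] xor  r6, r3, r3 → r6=0x00
body[4] mov  r4, #0xfe → r4=0xfe
body[5] xor  r4, r6, r0 → r4=0x47
body[6] add  r2, r1, r1 → r2=0xac
epilogue: pop r6=0x8f, sp=0xc2
epilogue: pop r1=0x34, sp=0xc3
r1 is callee-saved → restored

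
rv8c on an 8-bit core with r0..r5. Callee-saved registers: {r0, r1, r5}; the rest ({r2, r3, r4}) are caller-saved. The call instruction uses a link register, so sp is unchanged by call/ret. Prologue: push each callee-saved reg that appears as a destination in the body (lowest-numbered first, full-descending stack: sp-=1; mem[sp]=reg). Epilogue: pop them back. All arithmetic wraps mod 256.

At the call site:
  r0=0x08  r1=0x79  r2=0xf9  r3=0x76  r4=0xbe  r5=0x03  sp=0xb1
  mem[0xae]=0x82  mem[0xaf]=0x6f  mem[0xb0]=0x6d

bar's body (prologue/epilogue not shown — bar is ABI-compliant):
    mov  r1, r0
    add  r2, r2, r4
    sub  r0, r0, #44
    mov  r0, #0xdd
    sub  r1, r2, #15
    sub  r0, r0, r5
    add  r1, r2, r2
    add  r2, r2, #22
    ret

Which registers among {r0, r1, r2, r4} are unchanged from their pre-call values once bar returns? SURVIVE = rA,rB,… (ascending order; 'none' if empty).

SURVIVE = r0,r1,r4

prologue: push r0 → mem[0xb0]=0x08, sp=0xb0
prologue: push r1 → mem[0xaf]=0x79, sp=0xaf
body[0] mov  r1, r0 → r1=0x08
body[1] add  r2, r2, r4 → r2=0xb7
body[2] sub  r0, r0, #44 → r0=0xdc
body[3] mov  r0, #0xdd → r0=0xdd
body[4] sub  r1, r2, #15 → r1=0xa8
body[5] sub  r0, r0, r5 → r0=0xda
body[6] add  r1, r2, r2 → r1=0x6e
body[7] add  r2, r2, #22 → r2=0xcd
epilogue: pop r1=0x79, sp=0xb0
epilogue: pop r0=0x08, sp=0xb1
r0: callee-saved, written=True
r1: callee-saved, written=True
r2: caller-saved, written=True
r4: caller-saved, written=False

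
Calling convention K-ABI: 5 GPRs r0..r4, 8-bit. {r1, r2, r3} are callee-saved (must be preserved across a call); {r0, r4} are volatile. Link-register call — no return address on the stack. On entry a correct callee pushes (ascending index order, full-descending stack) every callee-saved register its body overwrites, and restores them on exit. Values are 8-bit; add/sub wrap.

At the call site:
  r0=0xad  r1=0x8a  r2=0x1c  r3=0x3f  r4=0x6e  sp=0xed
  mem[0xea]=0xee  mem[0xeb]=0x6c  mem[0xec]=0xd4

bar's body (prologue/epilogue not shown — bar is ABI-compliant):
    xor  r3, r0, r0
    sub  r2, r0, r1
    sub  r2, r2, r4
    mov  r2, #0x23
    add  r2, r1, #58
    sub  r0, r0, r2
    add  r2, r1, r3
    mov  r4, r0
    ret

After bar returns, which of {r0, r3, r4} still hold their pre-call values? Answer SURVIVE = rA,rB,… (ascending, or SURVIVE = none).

prologue: push r2 → mem[0xec]=0x1c, sp=0xec
prologue: push r3 → mem[0xeb]=0x3f, sp=0xeb
body[0] xor  r3, r0, r0 → r3=0x00
body[1] sub  r2, r0, r1 → r2=0x23
body[2] sub  r2, r2, r4 → r2=0xb5
body[3] mov  r2, #0x23 → r2=0x23
body[4] add  r2, r1, #58 → r2=0xc4
body[5] sub  r0, r0, r2 → r0=0xe9
body[6] add  r2, r1, r3 → r2=0x8a
body[7] mov  r4, r0 → r4=0xe9
epilogue: pop r3=0x3f, sp=0xec
epilogue: pop r2=0x1c, sp=0xed
r0: caller-saved, written=True
r3: callee-saved, written=True
r4: caller-saved, written=True

SURVIVE = r3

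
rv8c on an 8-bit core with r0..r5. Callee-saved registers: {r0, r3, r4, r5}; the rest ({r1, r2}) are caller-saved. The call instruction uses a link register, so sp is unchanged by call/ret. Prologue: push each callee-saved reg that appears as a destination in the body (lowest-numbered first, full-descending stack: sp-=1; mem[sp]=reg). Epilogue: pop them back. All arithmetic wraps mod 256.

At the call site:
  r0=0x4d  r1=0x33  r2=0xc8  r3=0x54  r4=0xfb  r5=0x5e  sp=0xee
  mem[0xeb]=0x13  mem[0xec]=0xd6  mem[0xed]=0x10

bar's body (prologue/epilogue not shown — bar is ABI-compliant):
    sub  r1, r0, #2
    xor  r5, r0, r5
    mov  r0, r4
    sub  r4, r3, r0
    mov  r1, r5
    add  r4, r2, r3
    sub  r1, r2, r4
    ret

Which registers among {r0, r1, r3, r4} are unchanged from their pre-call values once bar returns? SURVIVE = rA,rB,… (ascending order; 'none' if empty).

SURVIVE = r0,r3,r4

prologue: push r0 -> mem[0xed]=0x4d, sp=0xed
prologue: push r4 -> mem[0xec]=0xfb, sp=0xec
prologue: push r5 -> mem[0xeb]=0x5e, sp=0xeb
body[0] sub  r1, r0, #2 -> r1=0x4b
body[1] xor  r5, r0, r5 -> r5=0x13
body[2] mov  r0, r4 -> r0=0xfb
body[3] sub  r4, r3, r0 -> r4=0x59
body[4] mov  r1, r5 -> r1=0x13
body[5] add  r4, r2, r3 -> r4=0x1c
body[6] sub  r1, r2, r4 -> r1=0xac
epilogue: pop r5=0x5e, sp=0xec
epilogue: pop r4=0xfb, sp=0xed
epilogue: pop r0=0x4d, sp=0xee
r0: callee-saved, written=True
r1: caller-saved, written=True
r3: callee-saved, written=False
r4: callee-saved, written=True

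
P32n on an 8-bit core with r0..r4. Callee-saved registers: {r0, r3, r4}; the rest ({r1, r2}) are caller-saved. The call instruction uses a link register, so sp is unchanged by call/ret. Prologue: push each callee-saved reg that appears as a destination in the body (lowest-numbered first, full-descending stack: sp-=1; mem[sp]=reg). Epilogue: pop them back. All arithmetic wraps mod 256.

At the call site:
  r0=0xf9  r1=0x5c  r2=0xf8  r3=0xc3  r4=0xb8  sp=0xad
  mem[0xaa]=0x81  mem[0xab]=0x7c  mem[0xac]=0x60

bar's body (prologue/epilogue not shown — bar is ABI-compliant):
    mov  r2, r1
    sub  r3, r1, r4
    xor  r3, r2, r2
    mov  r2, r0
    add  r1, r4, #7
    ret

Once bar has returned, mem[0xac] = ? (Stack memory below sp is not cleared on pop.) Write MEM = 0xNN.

MEM = 0xc3

prologue: push r3 -> mem[0xac]=0xc3, sp=0xac
body[0] mov  r2, r1 -> r2=0x5c
body[1] sub  r3, r1, r4 -> r3=0xa4
body[2] xor  r3, r2, r2 -> r3=0x00
body[3] mov  r2, r0 -> r2=0xf9
body[4] add  r1, r4, #7 -> r1=0xbf
epilogue: pop r3=0xc3, sp=0xad
prologue pushed ['r3'] at ['0xac']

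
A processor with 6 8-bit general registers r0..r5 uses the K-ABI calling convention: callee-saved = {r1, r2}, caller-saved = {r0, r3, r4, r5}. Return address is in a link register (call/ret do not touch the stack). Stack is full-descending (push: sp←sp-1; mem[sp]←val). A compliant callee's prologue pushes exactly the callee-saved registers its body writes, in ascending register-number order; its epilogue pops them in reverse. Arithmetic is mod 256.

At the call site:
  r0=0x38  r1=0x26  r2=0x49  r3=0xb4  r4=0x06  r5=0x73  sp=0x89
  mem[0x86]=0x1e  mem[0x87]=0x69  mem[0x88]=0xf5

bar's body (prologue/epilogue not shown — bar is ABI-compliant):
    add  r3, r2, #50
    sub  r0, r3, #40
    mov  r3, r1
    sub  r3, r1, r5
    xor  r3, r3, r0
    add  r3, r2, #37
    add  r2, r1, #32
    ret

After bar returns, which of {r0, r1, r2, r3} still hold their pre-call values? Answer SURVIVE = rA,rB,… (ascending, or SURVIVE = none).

prologue: push r2 → mem[0x88]=0x49, sp=0x88
body[0] add  r3, r2, #50 → r3=0x7b
body[1] sub  r0, r3, #40 → r0=0x53
body[2] mov  r3, r1 → r3=0x26
body[3] sub  r3, r1, r5 → r3=0xb3
body[4] xor  r3, r3, r0 → r3=0xe0
body[5] add  r3, r2, #37 → r3=0x6e
body[6] add  r2, r1, #32 → r2=0x46
epilogue: pop r2=0x49, sp=0x89
r0: caller-saved, written=True
r1: callee-saved, written=False
r2: callee-saved, written=True
r3: caller-saved, written=True

SURVIVE = r1,r2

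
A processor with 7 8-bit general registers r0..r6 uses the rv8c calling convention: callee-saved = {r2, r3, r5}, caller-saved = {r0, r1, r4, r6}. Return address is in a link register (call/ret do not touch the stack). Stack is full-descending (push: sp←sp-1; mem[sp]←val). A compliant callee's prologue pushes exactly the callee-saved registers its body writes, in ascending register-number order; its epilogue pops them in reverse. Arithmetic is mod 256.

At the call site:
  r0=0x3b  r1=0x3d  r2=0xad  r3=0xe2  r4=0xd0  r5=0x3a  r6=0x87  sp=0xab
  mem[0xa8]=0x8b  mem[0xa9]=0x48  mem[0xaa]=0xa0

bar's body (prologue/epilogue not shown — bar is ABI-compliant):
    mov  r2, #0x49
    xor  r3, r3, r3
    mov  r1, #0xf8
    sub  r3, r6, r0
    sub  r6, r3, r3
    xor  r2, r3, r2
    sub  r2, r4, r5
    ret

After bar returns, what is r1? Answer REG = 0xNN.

prologue: push r2 -> mem[0xaa]=0xad, sp=0xaa
prologue: push r3 -> mem[0xa9]=0xe2, sp=0xa9
body[0] mov  r2, #0x49 -> r2=0x49
body[1] xor  r3, r3, r3 -> r3=0x00
body[2] mov  r1, #0xf8 -> r1=0xf8
body[3] sub  r3, r6, r0 -> r3=0x4c
body[4] sub  r6, r3, r3 -> r6=0x00
body[5] xor  r2, r3, r2 -> r2=0x05
body[6] sub  r2, r4, r5 -> r2=0x96
epilogue: pop r3=0xe2, sp=0xaa
epilogue: pop r2=0xad, sp=0xab
r1 is caller-saved -> body value

REG = 0xf8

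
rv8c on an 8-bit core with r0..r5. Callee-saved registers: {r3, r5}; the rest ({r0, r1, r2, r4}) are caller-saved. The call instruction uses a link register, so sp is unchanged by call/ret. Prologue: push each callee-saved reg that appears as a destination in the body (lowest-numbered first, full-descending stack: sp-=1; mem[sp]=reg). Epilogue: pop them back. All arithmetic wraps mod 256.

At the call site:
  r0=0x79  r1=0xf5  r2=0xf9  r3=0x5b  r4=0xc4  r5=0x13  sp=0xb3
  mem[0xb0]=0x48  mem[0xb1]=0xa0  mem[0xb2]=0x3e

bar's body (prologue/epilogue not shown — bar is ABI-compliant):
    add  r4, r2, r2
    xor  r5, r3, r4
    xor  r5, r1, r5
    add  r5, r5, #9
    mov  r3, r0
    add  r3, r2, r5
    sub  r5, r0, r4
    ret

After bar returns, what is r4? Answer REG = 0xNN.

REG = 0xf2

prologue: push r3 → mem[0xb2]=0x5b, sp=0xb2
prologue: push r5 → mem[0xb1]=0x13, sp=0xb1
body[0] add  r4, r2, r2 → r4=0xf2
body[1] xor  r5, r3, r4 → r5=0xa9
body[2] xor  r5, r1, r5 → r5=0x5c
body[3] add  r5, r5, #9 → r5=0x65
body[4] mov  r3, r0 → r3=0x79
body[5] add  r3, r2, r5 → r3=0x5e
body[6] sub  r5, r0, r4 → r5=0x87
epilogue: pop r5=0x13, sp=0xb2
epilogue: pop r3=0x5b, sp=0xb3
r4 is caller-saved → body value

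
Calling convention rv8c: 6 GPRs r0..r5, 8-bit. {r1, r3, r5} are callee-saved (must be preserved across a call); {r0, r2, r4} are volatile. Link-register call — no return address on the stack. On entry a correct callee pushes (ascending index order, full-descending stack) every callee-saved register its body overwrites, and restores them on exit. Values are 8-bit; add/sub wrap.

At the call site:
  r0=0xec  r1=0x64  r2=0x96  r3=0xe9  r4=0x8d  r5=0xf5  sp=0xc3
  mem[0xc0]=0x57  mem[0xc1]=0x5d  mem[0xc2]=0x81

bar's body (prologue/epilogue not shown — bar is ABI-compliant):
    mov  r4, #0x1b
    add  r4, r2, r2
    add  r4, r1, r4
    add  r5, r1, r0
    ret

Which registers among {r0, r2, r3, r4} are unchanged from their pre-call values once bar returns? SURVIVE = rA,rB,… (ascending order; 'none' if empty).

SURVIVE = r0,r2,r3

prologue: push r5 -> mem[0xc2]=0xf5, sp=0xc2
body[0] mov  r4, #0x1b -> r4=0x1b
body[1] add  r4, r2, r2 -> r4=0x2c
body[2] add  r4, r1, r4 -> r4=0x90
body[3] add  r5, r1, r0 -> r5=0x50
epilogue: pop r5=0xf5, sp=0xc3
r0: caller-saved, written=False
r2: caller-saved, written=False
r3: callee-saved, written=False
r4: caller-saved, written=True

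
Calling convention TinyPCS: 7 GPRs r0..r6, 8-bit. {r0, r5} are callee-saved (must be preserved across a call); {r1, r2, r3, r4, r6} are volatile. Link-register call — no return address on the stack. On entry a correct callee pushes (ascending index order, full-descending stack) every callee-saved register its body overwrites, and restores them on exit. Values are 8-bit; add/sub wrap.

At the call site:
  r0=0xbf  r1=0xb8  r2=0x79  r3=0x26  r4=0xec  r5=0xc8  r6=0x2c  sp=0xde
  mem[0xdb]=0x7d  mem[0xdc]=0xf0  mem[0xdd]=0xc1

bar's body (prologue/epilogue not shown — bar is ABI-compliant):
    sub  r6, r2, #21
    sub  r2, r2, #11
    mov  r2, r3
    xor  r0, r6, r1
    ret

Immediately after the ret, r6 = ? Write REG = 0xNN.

REG = 0x64

prologue: push r0 -> mem[0xdd]=0xbf, sp=0xdd
body[0] sub  r6, r2, #21 -> r6=0x64
body[1] sub  r2, r2, #11 -> r2=0x6e
body[2] mov  r2, r3 -> r2=0x26
body[3] xor  r0, r6, r1 -> r0=0xdc
epilogue: pop r0=0xbf, sp=0xde
r6 is caller-saved -> body value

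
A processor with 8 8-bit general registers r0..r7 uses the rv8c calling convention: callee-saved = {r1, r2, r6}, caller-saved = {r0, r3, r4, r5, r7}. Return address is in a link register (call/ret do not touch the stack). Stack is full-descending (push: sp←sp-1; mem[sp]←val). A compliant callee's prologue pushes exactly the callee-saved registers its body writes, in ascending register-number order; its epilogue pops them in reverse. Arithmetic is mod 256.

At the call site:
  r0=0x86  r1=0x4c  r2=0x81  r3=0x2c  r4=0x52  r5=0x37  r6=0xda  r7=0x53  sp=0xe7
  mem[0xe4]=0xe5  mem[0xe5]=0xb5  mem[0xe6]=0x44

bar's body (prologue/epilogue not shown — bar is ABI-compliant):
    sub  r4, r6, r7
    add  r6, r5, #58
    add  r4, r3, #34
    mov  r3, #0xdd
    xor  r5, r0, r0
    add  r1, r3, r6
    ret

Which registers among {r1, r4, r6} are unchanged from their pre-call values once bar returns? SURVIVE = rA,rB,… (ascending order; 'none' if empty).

SURVIVE = r1,r6

prologue: push r1 → mem[0xe6]=0x4c, sp=0xe6
prologue: push r6 → mem[0xe5]=0xda, sp=0xe5
body[0] sub  r4, r6, r7 → r4=0x87
body[1] add  r6, r5, #58 → r6=0x71
body[2] add  r4, r3, #34 → r4=0x4e
body[3] mov  r3, #0xdd → r3=0xdd
body[4] xor  r5, r0, r0 → r5=0x00
body[5] add  r1, r3, r6 → r1=0x4e
epilogue: pop r6=0xda, sp=0xe6
epilogue: pop r1=0x4c, sp=0xe7
r1: callee-saved, written=True
r4: caller-saved, written=True
r6: callee-saved, written=True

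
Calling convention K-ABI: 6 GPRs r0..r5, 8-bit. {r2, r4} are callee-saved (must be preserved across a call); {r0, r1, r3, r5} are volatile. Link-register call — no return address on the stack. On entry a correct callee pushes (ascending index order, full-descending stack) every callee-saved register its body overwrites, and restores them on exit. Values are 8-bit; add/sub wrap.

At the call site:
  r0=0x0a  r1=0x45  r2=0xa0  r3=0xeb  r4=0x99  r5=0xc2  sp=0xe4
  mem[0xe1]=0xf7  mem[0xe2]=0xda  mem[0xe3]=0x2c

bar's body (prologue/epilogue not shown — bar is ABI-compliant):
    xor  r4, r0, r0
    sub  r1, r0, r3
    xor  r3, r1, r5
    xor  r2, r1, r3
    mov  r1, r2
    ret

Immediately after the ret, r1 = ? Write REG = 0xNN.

prologue: push r2 -> mem[0xe3]=0xa0, sp=0xe3
prologue: push r4 -> mem[0xe2]=0x99, sp=0xe2
body[0] xor  r4, r0, r0 -> r4=0x00
body[1] sub  r1, r0, r3 -> r1=0x1f
body[2] xor  r3, r1, r5 -> r3=0xdd
body[3] xor  r2, r1, r3 -> r2=0xc2
body[4] mov  r1, r2 -> r1=0xc2
epilogue: pop r4=0x99, sp=0xe3
epilogue: pop r2=0xa0, sp=0xe4
r1 is caller-saved -> body value

REG = 0xc2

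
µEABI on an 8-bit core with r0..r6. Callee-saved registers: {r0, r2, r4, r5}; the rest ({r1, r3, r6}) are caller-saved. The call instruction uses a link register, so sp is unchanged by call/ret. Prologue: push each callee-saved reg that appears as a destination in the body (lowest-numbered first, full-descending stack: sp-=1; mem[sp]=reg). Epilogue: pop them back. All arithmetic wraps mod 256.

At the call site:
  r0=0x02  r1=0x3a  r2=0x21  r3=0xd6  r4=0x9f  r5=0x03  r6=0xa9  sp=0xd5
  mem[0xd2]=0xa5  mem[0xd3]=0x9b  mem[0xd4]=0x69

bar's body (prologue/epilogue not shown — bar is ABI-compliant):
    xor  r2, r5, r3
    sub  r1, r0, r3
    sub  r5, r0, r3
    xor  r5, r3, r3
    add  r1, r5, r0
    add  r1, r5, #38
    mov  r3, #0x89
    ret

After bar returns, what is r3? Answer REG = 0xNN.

REG = 0x89

prologue: push r2 -> mem[0xd4]=0x21, sp=0xd4
prologue: push r5 -> mem[0xd3]=0x03, sp=0xd3
body[0] xor  r2, r5, r3 -> r2=0xd5
body[1] sub  r1, r0, r3 -> r1=0x2c
body[2] sub  r5, r0, r3 -> r5=0x2c
body[3] xor  r5, r3, r3 -> r5=0x00
body[4] add  r1, r5, r0 -> r1=0x02
body[5] add  r1, r5, #38 -> r1=0x26
body[6] mov  r3, #0x89 -> r3=0x89
epilogue: pop r5=0x03, sp=0xd4
epilogue: pop r2=0x21, sp=0xd5
r3 is caller-saved -> body value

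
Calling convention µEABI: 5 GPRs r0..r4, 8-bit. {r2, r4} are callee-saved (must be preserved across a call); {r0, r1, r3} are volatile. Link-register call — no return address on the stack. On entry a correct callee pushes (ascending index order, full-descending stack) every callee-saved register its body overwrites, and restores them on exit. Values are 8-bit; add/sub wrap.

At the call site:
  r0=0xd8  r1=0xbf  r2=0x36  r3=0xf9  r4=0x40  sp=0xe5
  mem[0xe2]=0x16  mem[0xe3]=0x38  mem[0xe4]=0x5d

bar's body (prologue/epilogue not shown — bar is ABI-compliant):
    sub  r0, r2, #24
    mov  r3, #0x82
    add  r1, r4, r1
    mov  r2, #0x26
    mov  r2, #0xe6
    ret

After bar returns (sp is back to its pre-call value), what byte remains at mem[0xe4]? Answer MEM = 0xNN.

MEM = 0x36

prologue: push r2 → mem[0xe4]=0x36, sp=0xe4
body[0] sub  r0, r2, #24 → r0=0x1e
body[1] mov  r3, #0x82 → r3=0x82
body[2] add  r1, r4, r1 → r1=0xff
body[3] mov  r2, #0x26 → r2=0x26
body[4] mov  r2, #0xe6 → r2=0xe6
epilogue: pop r2=0x36, sp=0xe5
prologue pushed ['r2'] at ['0xe4']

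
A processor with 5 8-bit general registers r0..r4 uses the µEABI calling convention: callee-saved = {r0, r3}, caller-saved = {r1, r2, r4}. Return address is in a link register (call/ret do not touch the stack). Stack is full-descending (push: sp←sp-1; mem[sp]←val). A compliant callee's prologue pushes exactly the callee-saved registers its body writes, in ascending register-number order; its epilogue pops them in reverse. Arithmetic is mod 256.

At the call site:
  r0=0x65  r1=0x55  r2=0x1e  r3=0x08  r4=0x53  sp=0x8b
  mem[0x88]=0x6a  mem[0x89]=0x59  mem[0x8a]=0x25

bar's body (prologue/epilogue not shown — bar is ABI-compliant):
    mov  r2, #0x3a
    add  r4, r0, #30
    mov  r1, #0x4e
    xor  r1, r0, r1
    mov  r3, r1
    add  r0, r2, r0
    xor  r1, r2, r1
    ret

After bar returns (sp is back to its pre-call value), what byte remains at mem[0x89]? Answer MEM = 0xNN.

prologue: push r0 → mem[0x8a]=0x65, sp=0x8a
prologue: push r3 → mem[0x89]=0x08, sp=0x89
body[0] mov  r2, #0x3a → r2=0x3a
body[1] add  r4, r0, #30 → r4=0x83
body[2] mov  r1, #0x4e → r1=0x4e
body[3] xor  r1, r0, r1 → r1=0x2b
body[4] mov  r3, r1 → r3=0x2b
body[5] add  r0, r2, r0 → r0=0x9f
body[6] xor  r1, r2, r1 → r1=0x11
epilogue: pop r3=0x08, sp=0x8a
epilogue: pop r0=0x65, sp=0x8b
prologue pushed ['r0', 'r3'] at ['0x8a', '0x89']

MEM = 0x08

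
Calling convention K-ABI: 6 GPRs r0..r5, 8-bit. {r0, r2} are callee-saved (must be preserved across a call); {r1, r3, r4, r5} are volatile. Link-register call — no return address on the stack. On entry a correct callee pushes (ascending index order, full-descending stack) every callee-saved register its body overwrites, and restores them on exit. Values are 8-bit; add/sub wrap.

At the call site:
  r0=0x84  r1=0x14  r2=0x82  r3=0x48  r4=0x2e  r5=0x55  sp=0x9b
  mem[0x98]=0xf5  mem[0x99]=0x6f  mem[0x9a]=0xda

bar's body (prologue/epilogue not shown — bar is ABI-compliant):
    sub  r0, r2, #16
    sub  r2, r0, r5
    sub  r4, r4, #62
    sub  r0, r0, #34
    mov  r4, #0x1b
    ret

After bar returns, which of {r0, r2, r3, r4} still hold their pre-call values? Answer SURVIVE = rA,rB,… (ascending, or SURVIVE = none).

SURVIVE = r0,r2,r3

prologue: push r0 → mem[0x9a]=0x84, sp=0x9a
prologue: push r2 → mem[0x99]=0x82, sp=0x99
body[0] sub  r0, r2, #16 → r0=0x72
body[1] sub  r2, r0, r5 → r2=0x1d
body[2] sub  r4, r4, #62 → r4=0xf0
body[3] sub  r0, r0, #34 → r0=0x50
body[4] mov  r4, #0x1b → r4=0x1b
epilogue: pop r2=0x82, sp=0x9a
epilogue: pop r0=0x84, sp=0x9b
r0: callee-saved, written=True
r2: callee-saved, written=True
r3: caller-saved, written=False
r4: caller-saved, written=True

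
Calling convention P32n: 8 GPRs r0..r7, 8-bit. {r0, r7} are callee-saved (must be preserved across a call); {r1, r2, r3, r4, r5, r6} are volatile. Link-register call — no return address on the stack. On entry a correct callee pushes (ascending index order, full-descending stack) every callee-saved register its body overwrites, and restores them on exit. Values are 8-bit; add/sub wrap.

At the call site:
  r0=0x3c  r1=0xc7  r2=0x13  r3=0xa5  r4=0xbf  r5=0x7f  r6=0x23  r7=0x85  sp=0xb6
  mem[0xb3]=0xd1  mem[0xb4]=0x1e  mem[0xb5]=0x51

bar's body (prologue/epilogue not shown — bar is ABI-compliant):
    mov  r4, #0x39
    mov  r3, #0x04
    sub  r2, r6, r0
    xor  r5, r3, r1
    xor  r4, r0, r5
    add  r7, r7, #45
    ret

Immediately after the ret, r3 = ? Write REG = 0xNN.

REG = 0x04

prologue: push r7 -> mem[0xb5]=0x85, sp=0xb5
body[0] mov  r4, #0x39 -> r4=0x39
body[1] mov  r3, #0x04 -> r3=0x04
body[2] sub  r2, r6, r0 -> r2=0xe7
body[3] xor  r5, r3, r1 -> r5=0xc3
body[4] xor  r4, r0, r5 -> r4=0xff
body[5] add  r7, r7, #45 -> r7=0xb2
epilogue: pop r7=0x85, sp=0xb6
r3 is caller-saved -> body value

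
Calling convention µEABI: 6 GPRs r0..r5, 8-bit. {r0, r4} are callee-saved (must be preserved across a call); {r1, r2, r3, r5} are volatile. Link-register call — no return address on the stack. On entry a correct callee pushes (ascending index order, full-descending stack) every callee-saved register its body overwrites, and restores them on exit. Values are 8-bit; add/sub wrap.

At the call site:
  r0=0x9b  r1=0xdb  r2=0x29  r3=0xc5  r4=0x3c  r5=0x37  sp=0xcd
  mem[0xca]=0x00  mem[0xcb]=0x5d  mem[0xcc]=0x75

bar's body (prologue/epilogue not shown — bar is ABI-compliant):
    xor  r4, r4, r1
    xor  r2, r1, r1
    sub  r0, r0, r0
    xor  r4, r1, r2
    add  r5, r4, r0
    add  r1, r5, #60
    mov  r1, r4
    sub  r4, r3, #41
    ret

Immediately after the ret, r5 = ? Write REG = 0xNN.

prologue: push r0 → mem[0xcc]=0x9b, sp=0xcc
prologue: push r4 → mem[0xcb]=0x3c, sp=0xcb
body[0] xor  r4, r4, r1 → r4=0xe7
body[1] xor  r2, r1, r1 → r2=0x00
body[2] sub  r0, r0, r0 → r0=0x00
body[3] xor  r4, r1, r2 → r4=0xdb
body[4] add  r5, r4, r0 → r5=0xdb
body[5] add  r1, r5, #60 → r1=0x17
body[6] mov  r1, r4 → r1=0xdb
body[7] sub  r4, r3, #41 → r4=0x9c
epilogue: pop r4=0x3c, sp=0xcc
epilogue: pop r0=0x9b, sp=0xcd
r5 is caller-saved → body value

REG = 0xdb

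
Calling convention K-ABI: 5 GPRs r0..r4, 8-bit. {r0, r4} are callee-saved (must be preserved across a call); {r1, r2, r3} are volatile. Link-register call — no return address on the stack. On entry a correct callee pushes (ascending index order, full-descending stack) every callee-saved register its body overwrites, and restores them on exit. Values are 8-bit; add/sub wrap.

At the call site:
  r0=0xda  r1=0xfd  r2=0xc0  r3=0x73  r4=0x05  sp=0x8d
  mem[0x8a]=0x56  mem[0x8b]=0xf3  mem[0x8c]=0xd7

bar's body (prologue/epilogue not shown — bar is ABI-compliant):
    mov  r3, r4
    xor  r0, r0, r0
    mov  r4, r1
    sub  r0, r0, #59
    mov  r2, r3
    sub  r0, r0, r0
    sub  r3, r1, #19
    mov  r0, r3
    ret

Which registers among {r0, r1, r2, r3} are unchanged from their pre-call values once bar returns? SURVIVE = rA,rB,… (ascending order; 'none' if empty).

prologue: push r0 -> mem[0x8c]=0xda, sp=0x8c
prologue: push r4 -> mem[0x8b]=0x05, sp=0x8b
body[0] mov  r3, r4 -> r3=0x05
body[1] xor  r0, r0, r0 -> r0=0x00
body[2] mov  r4, r1 -> r4=0xfd
body[3] sub  r0, r0, #59 -> r0=0xc5
body[4] mov  r2, r3 -> r2=0x05
body[5] sub  r0, r0, r0 -> r0=0x00
body[6] sub  r3, r1, #19 -> r3=0xea
body[7] mov  r0, r3 -> r0=0xea
epilogue: pop r4=0x05, sp=0x8c
epilogue: pop r0=0xda, sp=0x8d
r0: callee-saved, written=True
r1: caller-saved, written=False
r2: caller-saved, written=True
r3: caller-saved, written=True

SURVIVE = r0,r1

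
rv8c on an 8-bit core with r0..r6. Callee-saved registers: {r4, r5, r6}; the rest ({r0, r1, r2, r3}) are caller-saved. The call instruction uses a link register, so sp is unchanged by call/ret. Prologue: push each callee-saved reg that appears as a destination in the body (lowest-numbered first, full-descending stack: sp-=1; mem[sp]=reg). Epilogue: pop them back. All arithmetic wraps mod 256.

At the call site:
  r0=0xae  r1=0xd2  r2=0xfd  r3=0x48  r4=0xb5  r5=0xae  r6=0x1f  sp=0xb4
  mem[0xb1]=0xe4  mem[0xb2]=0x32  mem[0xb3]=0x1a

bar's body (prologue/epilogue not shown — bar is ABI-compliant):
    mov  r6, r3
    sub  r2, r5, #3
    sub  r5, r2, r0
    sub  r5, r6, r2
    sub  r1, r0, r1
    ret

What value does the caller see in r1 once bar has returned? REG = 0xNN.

prologue: push r5 -> mem[0xb3]=0xae, sp=0xb3
prologue: push r6 -> mem[0xb2]=0x1f, sp=0xb2
body[0] mov  r6, r3 -> r6=0x48
body[1] sub  r2, r5, #3 -> r2=0xab
body[2] sub  r5, r2, r0 -> r5=0xfd
body[3] sub  r5, r6, r2 -> r5=0x9d
body[4] sub  r1, r0, r1 -> r1=0xdc
epilogue: pop r6=0x1f, sp=0xb3
epilogue: pop r5=0xae, sp=0xb4
r1 is caller-saved -> body value

REG = 0xdc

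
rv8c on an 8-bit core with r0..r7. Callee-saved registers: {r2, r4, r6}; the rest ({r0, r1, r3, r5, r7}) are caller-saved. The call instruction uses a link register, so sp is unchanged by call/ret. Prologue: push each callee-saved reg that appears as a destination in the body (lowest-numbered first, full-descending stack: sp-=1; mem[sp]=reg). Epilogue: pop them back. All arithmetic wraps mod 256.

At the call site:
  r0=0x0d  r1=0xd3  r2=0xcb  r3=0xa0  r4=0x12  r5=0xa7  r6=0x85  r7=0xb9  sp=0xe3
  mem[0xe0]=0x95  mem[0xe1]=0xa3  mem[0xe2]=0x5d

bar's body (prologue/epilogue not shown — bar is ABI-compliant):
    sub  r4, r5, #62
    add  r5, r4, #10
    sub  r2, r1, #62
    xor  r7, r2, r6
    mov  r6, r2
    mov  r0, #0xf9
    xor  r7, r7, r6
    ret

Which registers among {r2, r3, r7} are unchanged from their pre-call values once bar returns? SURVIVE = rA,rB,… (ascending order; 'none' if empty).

SURVIVE = r2,r3

prologue: push r2 → mem[0xe2]=0xcb, sp=0xe2
prologue: push r4 → mem[0xe1]=0x12, sp=0xe1
prologue: push r6 → mem[0xe0]=0x85, sp=0xe0
body[0] sub  r4, r5, #62 → r4=0x69
body[1] add  r5, r4, #10 → r5=0x73
body[2] sub  r2, r1, #62 → r2=0x95
body[3] xor  r7, r2, r6 → r7=0x10
body[4] mov  r6, r2 → r6=0x95
body[5] mov  r0, #0xf9 → r0=0xf9
body[6] xor  r7, r7, r6 → r7=0x85
epilogue: pop r6=0x85, sp=0xe1
epilogue: pop r4=0x12, sp=0xe2
epilogue: pop r2=0xcb, sp=0xe3
r2: callee-saved, written=True
r3: caller-saved, written=False
r7: caller-saved, written=True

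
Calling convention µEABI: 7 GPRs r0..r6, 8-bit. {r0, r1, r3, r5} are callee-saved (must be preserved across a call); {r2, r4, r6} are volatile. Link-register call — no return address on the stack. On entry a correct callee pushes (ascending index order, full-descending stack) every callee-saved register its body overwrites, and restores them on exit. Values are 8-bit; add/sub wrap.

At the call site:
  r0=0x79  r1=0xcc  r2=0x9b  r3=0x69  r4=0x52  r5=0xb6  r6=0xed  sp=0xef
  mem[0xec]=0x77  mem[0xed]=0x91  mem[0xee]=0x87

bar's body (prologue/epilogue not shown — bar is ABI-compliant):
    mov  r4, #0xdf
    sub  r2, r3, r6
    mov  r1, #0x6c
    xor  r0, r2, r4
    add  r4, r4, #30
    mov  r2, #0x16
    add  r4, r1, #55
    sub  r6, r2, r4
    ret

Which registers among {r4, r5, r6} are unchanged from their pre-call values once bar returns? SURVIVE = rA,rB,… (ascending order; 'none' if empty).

SURVIVE = r5

prologue: push r0 -> mem[0xee]=0x79, sp=0xee
prologue: push r1 -> mem[0xed]=0xcc, sp=0xed
body[0] mov  r4, #0xdf -> r4=0xdf
body[1] sub  r2, r3, r6 -> r2=0x7c
body[2] mov  r1, #0x6c -> r1=0x6c
body[3] xor  r0, r2, r4 -> r0=0xa3
body[4] add  r4, r4, #30 -> r4=0xfd
body[5] mov  r2, #0x16 -> r2=0x16
body[6] add  r4, r1, #55 -> r4=0xa3
body[7] sub  r6, r2, r4 -> r6=0x73
epilogue: pop r1=0xcc, sp=0xee
epilogue: pop r0=0x79, sp=0xef
r4: caller-saved, written=True
r5: callee-saved, written=False
r6: caller-saved, written=True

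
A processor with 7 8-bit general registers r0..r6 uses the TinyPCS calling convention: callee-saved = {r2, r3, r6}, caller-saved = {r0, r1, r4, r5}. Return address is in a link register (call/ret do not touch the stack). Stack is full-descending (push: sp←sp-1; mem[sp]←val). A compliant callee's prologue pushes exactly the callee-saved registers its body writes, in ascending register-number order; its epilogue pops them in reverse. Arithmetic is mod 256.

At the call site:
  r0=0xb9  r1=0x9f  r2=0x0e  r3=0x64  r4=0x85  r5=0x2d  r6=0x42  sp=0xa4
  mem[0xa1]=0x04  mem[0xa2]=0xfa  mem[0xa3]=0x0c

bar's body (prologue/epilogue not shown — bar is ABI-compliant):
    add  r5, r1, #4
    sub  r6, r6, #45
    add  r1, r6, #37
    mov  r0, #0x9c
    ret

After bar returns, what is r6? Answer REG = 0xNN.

prologue: push r6 → mem[0xa3]=0x42, sp=0xa3
body[0] add  r5, r1, #4 → r5=0xa3
body[1] sub  r6, r6, #45 → r6=0x15
body[2] add  r1, r6, #37 → r1=0x3a
body[3] mov  r0, #0x9c → r0=0x9c
epilogue: pop r6=0x42, sp=0xa4
r6 is callee-saved → restored

REG = 0x42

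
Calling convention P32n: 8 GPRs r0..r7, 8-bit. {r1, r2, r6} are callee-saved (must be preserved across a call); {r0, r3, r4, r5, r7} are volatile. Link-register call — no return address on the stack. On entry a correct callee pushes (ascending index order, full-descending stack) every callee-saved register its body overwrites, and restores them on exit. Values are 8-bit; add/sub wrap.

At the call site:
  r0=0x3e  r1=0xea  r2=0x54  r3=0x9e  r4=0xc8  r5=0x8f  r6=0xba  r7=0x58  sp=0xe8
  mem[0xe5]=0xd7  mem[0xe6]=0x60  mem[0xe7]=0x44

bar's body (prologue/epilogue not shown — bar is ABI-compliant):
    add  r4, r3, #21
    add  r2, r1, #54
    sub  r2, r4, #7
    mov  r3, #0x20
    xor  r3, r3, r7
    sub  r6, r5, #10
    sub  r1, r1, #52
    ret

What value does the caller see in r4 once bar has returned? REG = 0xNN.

prologue: push r1 → mem[0xe7]=0xea, sp=0xe7
prologue: push r2 → mem[0xe6]=0x54, sp=0xe6
prologue: push r6 → mem[0xe5]=0xba, sp=0xe5
body[0] add  r4, r3, #21 → r4=0xb3
body[1] add  r2, r1, #54 → r2=0x20
body[2] sub  r2, r4, #7 → r2=0xac
body[3] mov  r3, #0x20 → r3=0x20
body[4] xor  r3, r3, r7 → r3=0x78
body[5] sub  r6, r5, #10 → r6=0x85
body[6] sub  r1, r1, #52 → r1=0xb6
epilogue: pop r6=0xba, sp=0xe6
epilogue: pop r2=0x54, sp=0xe7
epilogue: pop r1=0xea, sp=0xe8
r4 is caller-saved → body value

REG = 0xb3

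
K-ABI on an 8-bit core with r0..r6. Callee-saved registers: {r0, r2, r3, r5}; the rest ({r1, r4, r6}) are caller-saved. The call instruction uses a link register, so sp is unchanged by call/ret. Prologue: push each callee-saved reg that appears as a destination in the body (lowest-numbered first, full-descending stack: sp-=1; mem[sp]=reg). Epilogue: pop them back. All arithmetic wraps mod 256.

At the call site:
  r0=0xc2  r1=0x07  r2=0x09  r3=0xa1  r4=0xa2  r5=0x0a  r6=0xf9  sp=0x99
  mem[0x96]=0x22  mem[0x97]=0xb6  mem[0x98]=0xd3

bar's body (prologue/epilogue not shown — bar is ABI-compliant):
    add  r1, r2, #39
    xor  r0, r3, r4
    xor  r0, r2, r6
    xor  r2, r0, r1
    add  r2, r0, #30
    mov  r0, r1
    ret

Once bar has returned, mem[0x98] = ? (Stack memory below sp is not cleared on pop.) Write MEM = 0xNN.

MEM = 0xc2

prologue: push r0 → mem[0x98]=0xc2, sp=0x98
prologue: push r2 → mem[0x97]=0x09, sp=0x97
body[0] add  r1, r2, #39 → r1=0x30
body[1] xor  r0, r3, r4 → r0=0x03
body[2] xor  r0, r2, r6 → r0=0xf0
body[3] xor  r2, r0, r1 → r2=0xc0
body[4] add  r2, r0, #30 → r2=0x0e
body[5] mov  r0, r1 → r0=0x30
epilogue: pop r2=0x09, sp=0x98
epilogue: pop r0=0xc2, sp=0x99
prologue pushed ['r0', 'r2'] at ['0x98', '0x97']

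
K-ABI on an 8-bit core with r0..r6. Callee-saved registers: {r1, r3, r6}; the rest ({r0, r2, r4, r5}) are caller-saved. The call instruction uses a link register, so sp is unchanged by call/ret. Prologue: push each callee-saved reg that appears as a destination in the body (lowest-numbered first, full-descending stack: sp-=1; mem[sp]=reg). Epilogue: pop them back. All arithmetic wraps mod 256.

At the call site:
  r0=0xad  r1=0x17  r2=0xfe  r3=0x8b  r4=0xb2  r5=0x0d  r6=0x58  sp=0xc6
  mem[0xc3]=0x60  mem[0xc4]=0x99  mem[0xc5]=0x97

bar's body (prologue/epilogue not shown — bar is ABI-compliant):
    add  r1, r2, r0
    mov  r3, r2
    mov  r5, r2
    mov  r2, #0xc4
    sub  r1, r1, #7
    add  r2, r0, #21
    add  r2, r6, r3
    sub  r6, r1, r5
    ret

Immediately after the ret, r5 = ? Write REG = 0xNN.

prologue: push r1 → mem[0xc5]=0x17, sp=0xc5
prologue: push r3 → mem[0xc4]=0x8b, sp=0xc4
prologue: push r6 → mem[0xc3]=0x58, sp=0xc3
body[0] add  r1, r2, r0 → r1=0xab
body[1] mov  r3, r2 → r3=0xfe
body[2] mov  r5, r2 → r5=0xfe
body[3] mov  r2, #0xc4 → r2=0xc4
body[4] sub  r1, r1, #7 → r1=0xa4
body[5] add  r2, r0, #21 → r2=0xc2
body[6] add  r2, r6, r3 → r2=0x56
body[7] sub  r6, r1, r5 → r6=0xa6
epilogue: pop r6=0x58, sp=0xc4
epilogue: pop r3=0x8b, sp=0xc5
epilogue: pop r1=0x17, sp=0xc6
r5 is caller-saved → body value

REG = 0xfe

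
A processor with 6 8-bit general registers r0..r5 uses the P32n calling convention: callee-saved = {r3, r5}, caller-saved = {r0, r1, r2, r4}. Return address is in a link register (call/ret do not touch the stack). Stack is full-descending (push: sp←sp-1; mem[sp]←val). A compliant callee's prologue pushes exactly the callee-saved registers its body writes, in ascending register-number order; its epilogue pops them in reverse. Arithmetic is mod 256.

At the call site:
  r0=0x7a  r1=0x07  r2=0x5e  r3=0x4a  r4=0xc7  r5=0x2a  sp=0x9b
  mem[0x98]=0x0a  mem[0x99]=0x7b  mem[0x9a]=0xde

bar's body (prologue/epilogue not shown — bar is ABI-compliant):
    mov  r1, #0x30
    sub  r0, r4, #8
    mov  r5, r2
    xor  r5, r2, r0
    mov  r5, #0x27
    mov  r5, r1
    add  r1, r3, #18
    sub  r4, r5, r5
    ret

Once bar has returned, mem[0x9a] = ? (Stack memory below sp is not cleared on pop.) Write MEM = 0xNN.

MEM = 0x2a

prologue: push r5 → mem[0x9a]=0x2a, sp=0x9a
body[0] mov  r1, #0x30 → r1=0x30
body[1] sub  r0, r4, #8 → r0=0xbf
body[2] mov  r5, r2 → r5=0x5e
body[3] xor  r5, r2, r0 → r5=0xe1
body[4] mov  r5, #0x27 → r5=0x27
body[5] mov  r5, r1 → r5=0x30
body[6] add  r1, r3, #18 → r1=0x5c
body[7] sub  r4, r5, r5 → r4=0x00
epilogue: pop r5=0x2a, sp=0x9b
prologue pushed ['r5'] at ['0x9a']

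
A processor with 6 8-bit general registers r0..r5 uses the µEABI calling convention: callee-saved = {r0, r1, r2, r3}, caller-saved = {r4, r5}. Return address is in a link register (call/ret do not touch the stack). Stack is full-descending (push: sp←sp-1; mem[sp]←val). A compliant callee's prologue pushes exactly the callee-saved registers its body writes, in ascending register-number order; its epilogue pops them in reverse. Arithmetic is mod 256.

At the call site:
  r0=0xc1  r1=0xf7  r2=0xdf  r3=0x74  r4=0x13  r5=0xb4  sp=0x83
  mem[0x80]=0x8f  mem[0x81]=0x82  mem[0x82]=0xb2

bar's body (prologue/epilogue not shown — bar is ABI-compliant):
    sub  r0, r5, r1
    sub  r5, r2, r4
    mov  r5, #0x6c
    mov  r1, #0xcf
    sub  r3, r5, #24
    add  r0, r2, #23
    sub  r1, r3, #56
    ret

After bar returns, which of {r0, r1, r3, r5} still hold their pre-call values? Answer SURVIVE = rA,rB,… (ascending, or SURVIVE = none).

prologue: push r0 → mem[0x82]=0xc1, sp=0x82
prologue: push r1 → mem[0x81]=0xf7, sp=0x81
prologue: push r3 → mem[0x80]=0x74, sp=0x80
body[0] sub  r0, r5, r1 → r0=0xbd
body[1] sub  r5, r2, r4 → r5=0xcc
body[2] mov  r5, #0x6c → r5=0x6c
body[3] mov  r1, #0xcf → r1=0xcf
body[4] sub  r3, r5, #24 → r3=0x54
body[5] add  r0, r2, #23 → r0=0xf6
body[6] sub  r1, r3, #56 → r1=0x1c
epilogue: pop r3=0x74, sp=0x81
epilogue: pop r1=0xf7, sp=0x82
epilogue: pop r0=0xc1, sp=0x83
r0: callee-saved, written=True
r1: callee-saved, written=True
r3: callee-saved, written=True
r5: caller-saved, written=True

SURVIVE = r0,r1,r3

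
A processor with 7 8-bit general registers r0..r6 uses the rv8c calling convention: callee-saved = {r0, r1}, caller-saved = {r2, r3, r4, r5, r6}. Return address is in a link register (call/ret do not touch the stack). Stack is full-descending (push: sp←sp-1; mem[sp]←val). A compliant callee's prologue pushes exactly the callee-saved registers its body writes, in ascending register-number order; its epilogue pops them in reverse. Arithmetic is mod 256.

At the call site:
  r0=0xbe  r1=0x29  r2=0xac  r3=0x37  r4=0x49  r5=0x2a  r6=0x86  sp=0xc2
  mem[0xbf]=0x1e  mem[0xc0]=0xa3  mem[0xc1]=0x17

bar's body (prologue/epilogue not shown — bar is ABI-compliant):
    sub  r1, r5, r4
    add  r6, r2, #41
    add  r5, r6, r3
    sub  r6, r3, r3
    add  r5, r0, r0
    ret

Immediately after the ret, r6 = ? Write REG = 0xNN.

REG = 0x00

prologue: push r1 → mem[0xc1]=0x29, sp=0xc1
body[0] sub  r1, r5, r4 → r1=0xe1
body[1] add  r6, r2, #41 → r6=0xd5
body[2] add  r5, r6, r3 → r5=0x0c
body[3] sub  r6, r3, r3 → r6=0x00
body[4] add  r5, r0, r0 → r5=0x7c
epilogue: pop r1=0x29, sp=0xc2
r6 is caller-saved → body value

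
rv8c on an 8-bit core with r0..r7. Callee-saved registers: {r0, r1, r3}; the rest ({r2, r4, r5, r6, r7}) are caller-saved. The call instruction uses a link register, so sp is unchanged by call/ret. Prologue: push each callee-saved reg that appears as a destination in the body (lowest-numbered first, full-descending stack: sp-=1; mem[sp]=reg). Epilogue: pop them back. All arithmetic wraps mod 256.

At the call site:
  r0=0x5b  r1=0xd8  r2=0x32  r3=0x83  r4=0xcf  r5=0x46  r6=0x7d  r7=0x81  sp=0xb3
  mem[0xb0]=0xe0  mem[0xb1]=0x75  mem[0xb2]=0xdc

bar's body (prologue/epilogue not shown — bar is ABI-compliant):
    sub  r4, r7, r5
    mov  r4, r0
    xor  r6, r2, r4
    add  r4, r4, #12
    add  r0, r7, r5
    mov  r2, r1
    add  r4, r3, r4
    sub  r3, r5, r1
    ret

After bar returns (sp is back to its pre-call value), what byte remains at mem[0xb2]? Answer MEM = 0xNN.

prologue: push r0 -> mem[0xb2]=0x5b, sp=0xb2
prologue: push r3 -> mem[0xb1]=0x83, sp=0xb1
body[0] sub  r4, r7, r5 -> r4=0x3b
body[1] mov  r4, r0 -> r4=0x5b
body[2] xor  r6, r2, r4 -> r6=0x69
body[3] add  r4, r4, #12 -> r4=0x67
body[4] add  r0, r7, r5 -> r0=0xc7
body[5] mov  r2, r1 -> r2=0xd8
body[6] add  r4, r3, r4 -> r4=0xea
body[7] sub  r3, r5, r1 -> r3=0x6e
epilogue: pop r3=0x83, sp=0xb2
epilogue: pop r0=0x5b, sp=0xb3
prologue pushed ['r0', 'r3'] at ['0xb2', '0xb1']

MEM = 0x5b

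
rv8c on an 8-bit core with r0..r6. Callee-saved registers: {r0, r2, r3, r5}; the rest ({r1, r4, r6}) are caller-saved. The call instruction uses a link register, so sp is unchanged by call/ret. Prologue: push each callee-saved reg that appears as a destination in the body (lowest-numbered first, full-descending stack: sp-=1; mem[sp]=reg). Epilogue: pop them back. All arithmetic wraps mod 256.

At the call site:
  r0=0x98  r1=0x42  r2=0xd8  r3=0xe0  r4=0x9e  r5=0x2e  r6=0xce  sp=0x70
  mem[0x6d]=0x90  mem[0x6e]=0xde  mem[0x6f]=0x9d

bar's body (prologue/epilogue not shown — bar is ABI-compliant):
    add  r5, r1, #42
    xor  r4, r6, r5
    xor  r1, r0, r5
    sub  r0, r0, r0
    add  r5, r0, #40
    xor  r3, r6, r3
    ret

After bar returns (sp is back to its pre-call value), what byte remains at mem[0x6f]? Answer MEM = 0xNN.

MEM = 0x98

prologue: push r0 → mem[0x6f]=0x98, sp=0x6f
prologue: push r3 → mem[0x6e]=0xe0, sp=0x6e
prologue: push r5 → mem[0x6d]=0x2e, sp=0x6d
body[0] add  r5, r1, #42 → r5=0x6c
body[1] xor  r4, r6, r5 → r4=0xa2
body[2] xor  r1, r0, r5 → r1=0xf4
body[3] sub  r0, r0, r0 → r0=0x00
body[4] add  r5, r0, #40 → r5=0x28
body[5] xor  r3, r6, r3 → r3=0x2e
epilogue: pop r5=0x2e, sp=0x6e
epilogue: pop r3=0xe0, sp=0x6f
epilogue: pop r0=0x98, sp=0x70
prologue pushed ['r0', 'r3', 'r5'] at ['0x6f', '0x6e', '0x6d']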